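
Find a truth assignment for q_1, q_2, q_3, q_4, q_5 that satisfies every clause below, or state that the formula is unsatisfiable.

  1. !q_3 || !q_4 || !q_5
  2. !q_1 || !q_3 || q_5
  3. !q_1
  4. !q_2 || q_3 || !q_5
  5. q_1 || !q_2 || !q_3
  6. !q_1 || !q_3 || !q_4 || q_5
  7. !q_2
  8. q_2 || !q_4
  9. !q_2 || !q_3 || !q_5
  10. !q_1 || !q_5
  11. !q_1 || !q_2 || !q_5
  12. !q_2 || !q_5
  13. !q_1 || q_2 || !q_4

Unit clause (!q_1) forces q_1 = False.
Unit clause (!q_2) forces q_2 = False.
In (q_2 || !q_4) only !q_4 is left, so q_4 = False.
Set q_3 = False.
Set q_5 = False.
All clauses satisfied.

q_1 = False; q_2 = False; q_3 = False; q_4 = False; q_5 = False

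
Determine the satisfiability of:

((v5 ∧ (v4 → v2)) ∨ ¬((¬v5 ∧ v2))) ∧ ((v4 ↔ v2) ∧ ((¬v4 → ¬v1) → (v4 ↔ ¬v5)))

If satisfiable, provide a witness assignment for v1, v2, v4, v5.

v1: False, v2: False, v4: False, v5: True

  (v5 ∧ (v4 → v2)) ∨ ¬((¬v5 ∧ v2)) = True
    v5 ∧ (v4 → v2) = True
      v4 → v2 = True
    ¬((¬v5 ∧ v2)) = True
      ¬v5 ∧ v2 = False
        ¬v5 = False
  (v4 ↔ v2) ∧ ((¬v4 → ¬v1) → (v4 ↔ ¬v5)) = True
    v4 ↔ v2 = True
    (¬v4 → ¬v1) → (v4 ↔ ¬v5) = True
      ¬v4 → ¬v1 = True
        ¬v4 = True
        ¬v1 = True
      v4 ↔ ¬v5 = True
        ¬v5 = False
Both conjuncts True, so the formula holds.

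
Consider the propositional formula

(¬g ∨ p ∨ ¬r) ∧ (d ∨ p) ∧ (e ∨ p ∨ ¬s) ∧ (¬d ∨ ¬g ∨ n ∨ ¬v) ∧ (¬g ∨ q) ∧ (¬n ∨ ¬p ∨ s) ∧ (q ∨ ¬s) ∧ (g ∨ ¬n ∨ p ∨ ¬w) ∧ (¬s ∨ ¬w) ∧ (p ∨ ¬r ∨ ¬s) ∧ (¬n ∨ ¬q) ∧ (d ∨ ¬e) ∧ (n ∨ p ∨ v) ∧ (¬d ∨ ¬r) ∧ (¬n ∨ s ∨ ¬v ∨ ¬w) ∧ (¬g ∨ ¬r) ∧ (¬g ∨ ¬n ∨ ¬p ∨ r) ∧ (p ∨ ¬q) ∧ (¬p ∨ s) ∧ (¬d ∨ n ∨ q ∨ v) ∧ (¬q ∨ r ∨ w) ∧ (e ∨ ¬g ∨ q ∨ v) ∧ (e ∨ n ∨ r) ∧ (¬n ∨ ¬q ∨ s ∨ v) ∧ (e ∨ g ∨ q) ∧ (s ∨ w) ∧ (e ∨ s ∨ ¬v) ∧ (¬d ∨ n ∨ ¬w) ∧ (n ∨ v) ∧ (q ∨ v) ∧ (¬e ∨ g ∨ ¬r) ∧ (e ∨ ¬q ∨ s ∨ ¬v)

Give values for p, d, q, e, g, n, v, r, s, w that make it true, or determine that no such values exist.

Set p = True.
  then (¬p ∨ s) forces s = True.
  then (q ∨ ¬s) forces q = True.
  then (¬s ∨ ¬w) forces w = False.
  then (¬n ∨ ¬q) forces n = False.
  then (¬q ∨ r ∨ w) forces r = True.
  then (n ∨ v) forces v = True.
  then (¬d ∨ ¬r) forces d = False.
  then (¬g ∨ ¬r) forces g = False.
  then (¬e ∨ g ∨ ¬r) forces e = False.
All clauses satisfied.

p=T, d=F, q=T, e=F, g=F, n=F, v=T, r=T, s=T, w=F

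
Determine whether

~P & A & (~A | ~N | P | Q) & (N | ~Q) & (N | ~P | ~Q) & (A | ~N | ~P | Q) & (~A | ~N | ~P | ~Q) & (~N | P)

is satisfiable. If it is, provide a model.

Unit clause (~P) forces P = False.
Unit clause (A) forces A = True.
In (~N | P) only ~N is left, so N = False.
In (N | ~Q) only ~Q is left, so Q = False.
All clauses satisfied.

N = False, P = False, Q = False, A = True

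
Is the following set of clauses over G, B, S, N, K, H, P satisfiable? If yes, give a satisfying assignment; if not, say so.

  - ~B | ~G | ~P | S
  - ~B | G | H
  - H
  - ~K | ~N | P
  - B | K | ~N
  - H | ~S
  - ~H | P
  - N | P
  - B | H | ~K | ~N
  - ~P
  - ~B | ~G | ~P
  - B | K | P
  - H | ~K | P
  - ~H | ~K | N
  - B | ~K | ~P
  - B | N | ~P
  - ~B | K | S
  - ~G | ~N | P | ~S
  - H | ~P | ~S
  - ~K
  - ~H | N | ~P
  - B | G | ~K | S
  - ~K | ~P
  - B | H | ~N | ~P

UNSATISFIABLE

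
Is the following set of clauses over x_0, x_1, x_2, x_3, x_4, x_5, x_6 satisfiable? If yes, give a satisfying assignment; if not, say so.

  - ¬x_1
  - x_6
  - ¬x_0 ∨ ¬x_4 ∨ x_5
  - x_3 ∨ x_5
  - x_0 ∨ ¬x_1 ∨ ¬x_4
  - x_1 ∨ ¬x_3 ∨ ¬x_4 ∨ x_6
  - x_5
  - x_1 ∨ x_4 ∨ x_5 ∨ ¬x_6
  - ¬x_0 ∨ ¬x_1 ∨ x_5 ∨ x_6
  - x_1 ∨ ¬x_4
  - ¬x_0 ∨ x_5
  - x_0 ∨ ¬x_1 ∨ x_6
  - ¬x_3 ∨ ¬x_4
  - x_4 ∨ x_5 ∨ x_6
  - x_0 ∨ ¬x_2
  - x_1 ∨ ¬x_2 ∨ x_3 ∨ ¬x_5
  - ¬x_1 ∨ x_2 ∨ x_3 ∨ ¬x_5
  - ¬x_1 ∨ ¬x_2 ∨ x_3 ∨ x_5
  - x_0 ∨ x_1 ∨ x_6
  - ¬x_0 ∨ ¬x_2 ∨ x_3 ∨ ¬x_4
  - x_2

x_0: True; x_1: False; x_2: True; x_3: True; x_4: False; x_5: True; x_6: True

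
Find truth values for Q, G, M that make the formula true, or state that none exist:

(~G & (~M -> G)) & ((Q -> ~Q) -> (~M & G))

Q=T, G=F, M=T

  ~G & (~M -> G) = True
    ~G = True
    ~M -> G = True
      ~M = False
  (Q -> ~Q) -> (~M & G) = True
    Q -> ~Q = False
      ~Q = False
    ~M & G = False
      ~M = False
Both conjuncts True, so the formula holds.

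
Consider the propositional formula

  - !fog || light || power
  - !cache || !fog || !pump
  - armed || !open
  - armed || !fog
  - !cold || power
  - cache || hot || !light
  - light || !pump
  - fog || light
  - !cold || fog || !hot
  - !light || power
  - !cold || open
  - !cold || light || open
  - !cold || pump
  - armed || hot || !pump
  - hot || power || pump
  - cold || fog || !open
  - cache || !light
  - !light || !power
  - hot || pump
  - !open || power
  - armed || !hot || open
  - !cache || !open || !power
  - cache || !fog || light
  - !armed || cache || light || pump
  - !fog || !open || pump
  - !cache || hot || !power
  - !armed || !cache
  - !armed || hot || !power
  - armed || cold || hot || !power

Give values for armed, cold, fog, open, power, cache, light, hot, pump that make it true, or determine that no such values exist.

Case fog = True:
  (armed || !fog) forces armed = True.
  (!armed || !cache) forces cache = False.
  (cache || !light) forces light = False.
  Clause (cache || !fog || light) is falsified — contradiction.
Case fog = False:
  (fog || light) forces light = True.
  (!light || power) forces power = True.
  Clause (!light || !power) is falsified — contradiction.
Both cases fail, so the formula is unsatisfiable.

No satisfying assignment exists.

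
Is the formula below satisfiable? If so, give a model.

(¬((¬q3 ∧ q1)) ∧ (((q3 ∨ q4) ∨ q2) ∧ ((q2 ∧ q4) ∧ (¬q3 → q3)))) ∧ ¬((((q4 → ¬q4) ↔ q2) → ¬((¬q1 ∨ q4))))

Case q4 = True: the formula simplifies to (¬((¬q3 ∧ q1)) ∧ (q2 ∧ (¬q3 → q3))) ∧ ¬q2.
  q2 = True: the conjunct ¬q2 is False.
  q2 = False: the conjunct q2 is False.
Case q4 = False: the conjunct q4 is False.
Both cases fail — unsatisfiable.

Unsatisfiable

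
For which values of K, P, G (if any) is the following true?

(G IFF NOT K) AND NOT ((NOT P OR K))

K = False, P = True, G = True

  G IFF NOT K = True
    NOT K = True
  NOT ((NOT P OR K)) = True
    NOT P OR K = False
      NOT P = False
Both conjuncts True, so the formula holds.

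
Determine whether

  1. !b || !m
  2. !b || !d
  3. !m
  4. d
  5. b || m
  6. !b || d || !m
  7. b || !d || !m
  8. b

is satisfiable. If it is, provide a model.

Unsatisfiable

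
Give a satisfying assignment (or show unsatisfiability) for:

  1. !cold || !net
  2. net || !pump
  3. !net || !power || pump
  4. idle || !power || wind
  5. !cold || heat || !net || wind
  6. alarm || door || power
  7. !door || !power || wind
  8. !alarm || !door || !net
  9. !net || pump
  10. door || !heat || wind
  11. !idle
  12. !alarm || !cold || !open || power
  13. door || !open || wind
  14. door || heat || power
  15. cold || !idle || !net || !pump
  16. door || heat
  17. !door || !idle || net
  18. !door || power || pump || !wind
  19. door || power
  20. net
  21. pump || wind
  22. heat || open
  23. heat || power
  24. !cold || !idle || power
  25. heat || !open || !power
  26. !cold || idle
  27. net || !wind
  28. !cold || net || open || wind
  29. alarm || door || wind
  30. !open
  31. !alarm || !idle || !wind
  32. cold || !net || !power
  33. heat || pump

Unit clause (!idle) forces idle = False.
Unit clause (net) forces net = True.
In (!cold || idle) only !cold is left, so cold = False.
Unit clause (!open) forces open = False.
In (cold || !net || !power) only !power is left, so power = False.
In (!net || pump) only pump is left, so pump = True.
In (door || power) only door is left, so door = True.
In (heat || open) only heat is left, so heat = True.
In (!alarm || !door || !net) only !alarm is left, so alarm = False.
Set wind = True.
All clauses satisfied.

door: True, net: True, alarm: False, heat: True, cold: False, wind: True, open: False, power: False, idle: False, pump: True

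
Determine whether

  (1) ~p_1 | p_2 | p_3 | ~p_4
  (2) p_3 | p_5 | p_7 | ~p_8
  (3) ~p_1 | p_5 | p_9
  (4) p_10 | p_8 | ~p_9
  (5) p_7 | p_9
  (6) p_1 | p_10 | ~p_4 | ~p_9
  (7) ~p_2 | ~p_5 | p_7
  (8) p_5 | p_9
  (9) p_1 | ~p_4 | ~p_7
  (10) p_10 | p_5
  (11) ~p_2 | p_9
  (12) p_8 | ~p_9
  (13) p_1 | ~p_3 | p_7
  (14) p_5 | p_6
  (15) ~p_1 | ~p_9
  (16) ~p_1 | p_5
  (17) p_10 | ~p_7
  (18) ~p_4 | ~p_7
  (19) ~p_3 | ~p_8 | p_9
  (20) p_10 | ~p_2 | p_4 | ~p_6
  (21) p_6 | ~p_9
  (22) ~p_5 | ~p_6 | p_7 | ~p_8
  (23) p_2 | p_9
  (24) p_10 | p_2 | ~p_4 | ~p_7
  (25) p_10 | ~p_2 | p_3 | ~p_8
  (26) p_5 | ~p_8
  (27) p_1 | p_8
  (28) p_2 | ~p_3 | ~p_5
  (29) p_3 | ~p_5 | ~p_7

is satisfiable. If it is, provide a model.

Try p_1 = True:
  (~p_1 | ~p_9) forces p_9 = False.
  (~p_1 | p_5 | p_9) forces p_5 = True.
  (p_7 | p_9) forces p_7 = True.
  (~p_2 | p_9) forces p_2 = False.
  clause (p_2 | p_9) is falsified — backtrack.
So p_1 = False.
  then (p_1 | p_8) forces p_8 = True.
  then (p_5 | ~p_8) forces p_5 = True.
Set p_2 = True.
  then (~p_2 | ~p_5 | p_7) forces p_7 = True.
  then (p_1 | ~p_4 | ~p_7) forces p_4 = False.
  then (~p_2 | p_9) forces p_9 = True.
  then (p_10 | ~p_7) forces p_10 = True.
  then (p_6 | ~p_9) forces p_6 = True.
  then (p_3 | ~p_5 | ~p_7) forces p_3 = True.
All clauses satisfied.

p_1=F; p_2=T; p_3=T; p_4=F; p_5=T; p_6=T; p_7=T; p_8=T; p_9=T; p_10=T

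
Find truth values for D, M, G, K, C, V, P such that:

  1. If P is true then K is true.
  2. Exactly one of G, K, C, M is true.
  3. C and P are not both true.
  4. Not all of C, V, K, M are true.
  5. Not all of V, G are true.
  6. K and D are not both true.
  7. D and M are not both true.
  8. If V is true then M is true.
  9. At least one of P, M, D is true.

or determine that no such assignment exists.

D: False, M: True, G: False, K: False, C: False, V: True, P: False

  (1) P=F ⇒ K: vacuous ✓
  (2) {G, K, C, M}: 1 true — exactly one ✓
  (3) C=F, P=F — not both ✓
  (4) {C, V, K, M}: 2/4 true — not all ✓
  (5) {V, G}: 1/2 true — not all ✓
  (6) K=F, D=F — not both ✓
  (7) D=F, M=T — not both ✓
  (8) V=T ⇒ M: T ✓
  (9) {P, M, D}: 1 true — at least one ✓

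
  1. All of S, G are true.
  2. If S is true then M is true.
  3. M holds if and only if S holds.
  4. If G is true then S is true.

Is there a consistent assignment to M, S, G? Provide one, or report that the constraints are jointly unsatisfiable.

M: True, S: True, G: True

  (1) {S, G}: all 2 true ✓
  (2) S=T ⇒ M: T ✓
  (3) M=T, S=T — same ✓
  (4) G=T ⇒ S: T ✓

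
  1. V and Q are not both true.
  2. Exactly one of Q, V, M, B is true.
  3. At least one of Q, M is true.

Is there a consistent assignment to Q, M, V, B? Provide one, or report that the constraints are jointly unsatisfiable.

Q: False, M: True, V: False, B: False

  (1) V=F, Q=F — not both ✓
  (2) {Q, V, M, B}: 1 true — exactly one ✓
  (3) {Q, M}: 1 true — at least one ✓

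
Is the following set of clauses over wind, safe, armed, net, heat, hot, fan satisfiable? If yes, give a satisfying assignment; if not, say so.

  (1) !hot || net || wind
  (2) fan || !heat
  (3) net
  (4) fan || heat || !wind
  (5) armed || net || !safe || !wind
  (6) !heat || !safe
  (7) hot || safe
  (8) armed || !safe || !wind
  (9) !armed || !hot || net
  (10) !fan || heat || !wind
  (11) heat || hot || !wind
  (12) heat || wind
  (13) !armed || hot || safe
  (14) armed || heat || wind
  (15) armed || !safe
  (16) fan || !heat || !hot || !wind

wind: True, safe: False, armed: True, net: True, heat: True, hot: True, fan: True

Unit clause (net) forces net = True.
Set wind = True.
Try safe = True:
  (!heat || !safe) forces heat = False.
  (fan || heat || !wind) forces fan = True.
  clause (!fan || heat || !wind) is falsified — backtrack.
So safe = False.
  then (hot || safe) forces hot = True.
Set armed = True.
Set heat = True.
  then (fan || !heat) forces fan = True.
All clauses satisfied.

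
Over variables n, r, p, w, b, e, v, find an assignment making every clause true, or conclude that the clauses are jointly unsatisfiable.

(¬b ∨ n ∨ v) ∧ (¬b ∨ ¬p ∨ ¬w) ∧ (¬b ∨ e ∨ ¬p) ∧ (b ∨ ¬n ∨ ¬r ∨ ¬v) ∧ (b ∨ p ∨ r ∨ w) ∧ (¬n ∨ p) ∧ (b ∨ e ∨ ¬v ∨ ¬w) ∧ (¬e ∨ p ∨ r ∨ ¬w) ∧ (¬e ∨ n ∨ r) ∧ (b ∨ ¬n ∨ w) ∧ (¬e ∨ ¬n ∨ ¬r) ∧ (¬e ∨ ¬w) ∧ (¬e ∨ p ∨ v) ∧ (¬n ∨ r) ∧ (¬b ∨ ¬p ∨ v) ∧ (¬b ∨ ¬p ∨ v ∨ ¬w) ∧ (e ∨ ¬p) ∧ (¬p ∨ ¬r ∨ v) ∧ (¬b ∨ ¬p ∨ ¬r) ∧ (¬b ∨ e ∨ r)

n=F, r=F, p=F, w=T, b=F, e=F, v=F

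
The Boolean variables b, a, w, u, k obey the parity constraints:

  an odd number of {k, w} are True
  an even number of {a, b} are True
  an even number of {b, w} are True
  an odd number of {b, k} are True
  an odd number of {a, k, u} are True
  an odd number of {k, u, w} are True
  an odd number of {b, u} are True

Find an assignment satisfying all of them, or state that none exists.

b = True, a = True, w = True, u = False, k = False

{k, w}: 1 true → odd ✓
{a, b}: 2 true → even ✓
{b, w}: 2 true → even ✓
{b, k}: 1 true → odd ✓
{a, k, u}: 1 true → odd ✓
{k, u, w}: 1 true → odd ✓
{b, u}: 1 true → odd ✓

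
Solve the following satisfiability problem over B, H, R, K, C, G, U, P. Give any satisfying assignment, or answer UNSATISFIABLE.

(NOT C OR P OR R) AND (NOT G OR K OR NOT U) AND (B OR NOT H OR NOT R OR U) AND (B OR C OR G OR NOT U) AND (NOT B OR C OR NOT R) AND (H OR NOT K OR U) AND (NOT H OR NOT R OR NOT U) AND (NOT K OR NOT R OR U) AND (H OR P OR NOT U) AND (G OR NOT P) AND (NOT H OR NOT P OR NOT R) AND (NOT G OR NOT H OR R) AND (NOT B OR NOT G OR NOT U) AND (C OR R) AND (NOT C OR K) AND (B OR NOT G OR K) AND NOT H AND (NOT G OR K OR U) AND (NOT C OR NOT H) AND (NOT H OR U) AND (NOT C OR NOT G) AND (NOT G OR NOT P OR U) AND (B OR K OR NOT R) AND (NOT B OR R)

Unit clause (NOT H) forces H = False.
Set B = False.
Try R = False:
  (C OR R) forces C = True.
  (NOT C OR P OR R) forces P = True.
  (G OR NOT P) forces G = True.
  clause (NOT C OR NOT G) is falsified — backtrack.
So R = True.
  then (B OR K OR NOT R) forces K = True.
  then (H OR NOT K OR U) forces U = True.
  then (H OR P OR NOT U) forces P = True.
  then (G OR NOT P) forces G = True.
  then (NOT C OR NOT G) forces C = False.
All clauses satisfied.

B = False; H = False; R = True; K = True; C = False; G = True; U = True; P = True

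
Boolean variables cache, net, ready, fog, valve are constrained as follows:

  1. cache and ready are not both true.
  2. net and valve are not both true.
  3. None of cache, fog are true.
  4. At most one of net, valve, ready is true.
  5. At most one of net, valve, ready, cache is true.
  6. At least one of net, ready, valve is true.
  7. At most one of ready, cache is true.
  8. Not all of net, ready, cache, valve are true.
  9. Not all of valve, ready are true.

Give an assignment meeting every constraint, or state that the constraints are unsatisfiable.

cache = False, net = True, ready = False, fog = False, valve = False

  (1) cache=F, ready=F — not both ✓
  (2) net=T, valve=F — not both ✓
  (3) {cache, fog}: 0 true — none ✓
  (4) {net, valve, ready}: 1 true — at most one ✓
  (5) {net, valve, ready, cache}: 1 true — at most one ✓
  (6) {net, ready, valve}: 1 true — at least one ✓
  (7) {ready, cache}: 0 true — at most one ✓
  (8) {net, ready, cache, valve}: 1/4 true — not all ✓
  (9) {valve, ready}: 0/2 true — not all ✓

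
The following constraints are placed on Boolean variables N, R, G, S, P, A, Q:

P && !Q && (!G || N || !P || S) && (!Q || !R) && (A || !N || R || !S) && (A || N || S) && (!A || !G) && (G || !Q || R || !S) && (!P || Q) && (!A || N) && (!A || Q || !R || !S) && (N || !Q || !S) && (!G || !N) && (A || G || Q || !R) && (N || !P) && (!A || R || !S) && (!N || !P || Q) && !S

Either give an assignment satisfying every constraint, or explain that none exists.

Unsatisfiable — no assignment works.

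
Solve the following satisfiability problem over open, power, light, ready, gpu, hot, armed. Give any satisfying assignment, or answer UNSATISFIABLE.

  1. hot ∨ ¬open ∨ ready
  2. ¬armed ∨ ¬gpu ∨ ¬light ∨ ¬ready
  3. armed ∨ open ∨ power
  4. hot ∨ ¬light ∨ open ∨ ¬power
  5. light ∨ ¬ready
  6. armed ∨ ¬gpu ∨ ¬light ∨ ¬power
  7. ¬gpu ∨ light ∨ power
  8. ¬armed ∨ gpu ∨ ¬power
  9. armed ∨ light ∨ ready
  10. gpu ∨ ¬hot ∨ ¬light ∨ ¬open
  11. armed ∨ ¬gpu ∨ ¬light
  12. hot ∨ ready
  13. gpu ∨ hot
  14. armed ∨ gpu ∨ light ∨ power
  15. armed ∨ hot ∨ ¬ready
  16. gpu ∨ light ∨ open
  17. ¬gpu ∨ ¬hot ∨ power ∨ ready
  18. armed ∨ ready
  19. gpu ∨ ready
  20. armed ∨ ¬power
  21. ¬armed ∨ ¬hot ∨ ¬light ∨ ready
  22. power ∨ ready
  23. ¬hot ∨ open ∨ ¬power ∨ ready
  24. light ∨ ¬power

Set open = False.
Set power = False.
  then (armed ∨ open ∨ power) forces armed = True.
  then (power ∨ ready) forces ready = True.
  then (light ∨ ¬ready) forces light = True.
  then (¬armed ∨ ¬gpu ∨ ¬light ∨ ¬ready) forces gpu = False.
  then (gpu ∨ hot) forces hot = True.
All clauses satisfied.

open = False; power = False; light = True; ready = True; gpu = False; hot = True; armed = True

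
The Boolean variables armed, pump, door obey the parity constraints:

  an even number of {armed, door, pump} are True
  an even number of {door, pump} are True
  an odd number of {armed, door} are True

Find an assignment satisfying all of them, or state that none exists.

armed = False, pump = True, door = True

{armed, door, pump}: 2 true → even ✓
{door, pump}: 2 true → even ✓
{armed, door}: 1 true → odd ✓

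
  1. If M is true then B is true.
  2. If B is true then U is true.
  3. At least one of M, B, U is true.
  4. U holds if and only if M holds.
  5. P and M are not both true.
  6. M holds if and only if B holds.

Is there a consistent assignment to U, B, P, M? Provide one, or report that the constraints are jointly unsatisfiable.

U = True, B = True, P = False, M = True

  (1) M=T ⇒ B: T ✓
  (2) B=T ⇒ U: T ✓
  (3) {M, B, U}: 3 true — at least one ✓
  (4) U=T, M=T — same ✓
  (5) P=F, M=T — not both ✓
  (6) M=T, B=T — same ✓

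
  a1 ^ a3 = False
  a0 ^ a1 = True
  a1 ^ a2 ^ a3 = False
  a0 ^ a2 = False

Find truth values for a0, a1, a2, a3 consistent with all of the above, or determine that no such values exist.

a0: False; a1: True; a2: False; a3: True

a1 ^ a3 = T ^ T = False ✓
a0 ^ a1 = F ^ T = True ✓
a1 ^ a2 ^ a3 = T ^ F ^ T = False ✓
a0 ^ a2 = F ^ F = False ✓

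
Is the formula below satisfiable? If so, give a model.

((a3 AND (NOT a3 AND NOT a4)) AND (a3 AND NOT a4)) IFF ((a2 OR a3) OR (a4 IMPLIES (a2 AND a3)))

a2=F, a3=F, a4=T

  ((a3 AND (NOT a3 AND NOT a4)) AND (a3 AND NOT a4)) IFF ((a2 OR a3) OR (a4 IMPLIES (a2 AND a3))) = True
    (a3 AND (NOT a3 AND NOT a4)) AND (a3 AND NOT a4) = False
      a3 AND (NOT a3 AND NOT a4) = False
        NOT a3 AND NOT a4 = False
          NOT a3 = True
          NOT a4 = False
      a3 AND NOT a4 = False
        NOT a4 = False
    (a2 OR a3) OR (a4 IMPLIES (a2 AND a3)) = False
      a2 OR a3 = False
      a4 IMPLIES (a2 AND a3) = False
        a2 AND a3 = False
The formula evaluates to True.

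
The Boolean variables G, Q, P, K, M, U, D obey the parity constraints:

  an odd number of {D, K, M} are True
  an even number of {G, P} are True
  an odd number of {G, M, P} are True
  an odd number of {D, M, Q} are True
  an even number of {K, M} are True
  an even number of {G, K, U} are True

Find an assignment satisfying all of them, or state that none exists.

G = False; Q = True; P = False; K = True; M = True; U = True; D = True

{D, K, M}: 3 true → odd ✓
{G, P}: 0 true → even ✓
{G, M, P}: 1 true → odd ✓
{D, M, Q}: 3 true → odd ✓
{K, M}: 2 true → even ✓
{G, K, U}: 2 true → even ✓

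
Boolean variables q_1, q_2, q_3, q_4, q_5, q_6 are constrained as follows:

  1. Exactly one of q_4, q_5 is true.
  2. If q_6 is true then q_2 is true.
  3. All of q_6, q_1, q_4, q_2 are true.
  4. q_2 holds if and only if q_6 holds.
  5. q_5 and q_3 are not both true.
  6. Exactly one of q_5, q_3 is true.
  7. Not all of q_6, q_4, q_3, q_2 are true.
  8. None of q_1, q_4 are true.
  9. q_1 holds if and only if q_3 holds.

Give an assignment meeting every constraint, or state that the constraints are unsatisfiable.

No satisfying assignment exists.

Case q_1 = True:
  Constraint (8) is violated (q_1=T) — contradiction.
Case q_1 = False:
  Constraint (3) is violated (q_1=F) — contradiction.
Both cases fail — unsatisfiable.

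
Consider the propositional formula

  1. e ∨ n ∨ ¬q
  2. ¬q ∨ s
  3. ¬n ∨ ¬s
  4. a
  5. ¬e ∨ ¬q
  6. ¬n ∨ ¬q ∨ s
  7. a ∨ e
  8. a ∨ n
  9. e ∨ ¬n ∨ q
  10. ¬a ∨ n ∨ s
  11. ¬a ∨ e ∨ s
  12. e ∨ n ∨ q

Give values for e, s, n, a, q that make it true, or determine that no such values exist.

e = True; s = False; n = True; a = True; q = False

Unit clause (a) forces a = True.
Try e = False:
  (¬a ∨ e ∨ s) forces s = True.
  (¬n ∨ ¬s) forces n = False.
  (e ∨ n ∨ ¬q) forces q = False.
  clause (e ∨ n ∨ q) is falsified — backtrack.
So e = True.
  then (¬e ∨ ¬q) forces q = False.
Set s = False.
  then (¬a ∨ n ∨ s) forces n = True.
All clauses satisfied.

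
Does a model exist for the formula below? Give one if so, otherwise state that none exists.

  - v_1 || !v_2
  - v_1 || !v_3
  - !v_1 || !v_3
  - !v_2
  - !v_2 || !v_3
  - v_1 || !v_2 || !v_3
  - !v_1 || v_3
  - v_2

The formula is unsatisfiable.

Case v_2 = True:
  Clause (!v_2) is falsified — contradiction.
Case v_2 = False:
  Clause (v_2) is falsified — contradiction.
Both cases fail, so the formula is unsatisfiable.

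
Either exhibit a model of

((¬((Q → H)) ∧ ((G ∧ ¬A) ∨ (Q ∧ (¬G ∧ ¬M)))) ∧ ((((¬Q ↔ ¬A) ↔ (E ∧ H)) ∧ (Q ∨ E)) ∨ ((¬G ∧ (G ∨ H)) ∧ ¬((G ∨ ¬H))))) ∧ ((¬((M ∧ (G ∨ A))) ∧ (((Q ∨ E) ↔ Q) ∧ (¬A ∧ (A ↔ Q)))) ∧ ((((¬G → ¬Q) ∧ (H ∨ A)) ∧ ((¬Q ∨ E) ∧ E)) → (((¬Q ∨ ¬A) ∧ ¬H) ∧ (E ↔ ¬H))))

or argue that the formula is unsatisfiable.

The formula is unsatisfiable.

Case Q = True: the formula simplifies to ((¬H ∧ ((G ∧ ¬A) ∨ (¬G ∧ ¬M))) ∧ ((A ↔ (E ∧ H)) ∨ ((¬G ∧ (G ∨ H)) ∧ ¬((G ∨ ¬H))))) ∧ ((¬((M ∧ (G ∨ A))) ∧ (¬A ∧ A)) ∧ (((G ∧ (H ∨ A)) ∧ (E ∧ E)) → ((¬A ∧ ¬H) ∧ (E ↔ ¬H)))).
  A = True: the conjunct ¬A is False.
  A = False: the conjunct A is False.
Case Q = False: the conjunct ¬((Q → H)) becomes ¬((False → H)) = False.
Both cases fail — unsatisfiable.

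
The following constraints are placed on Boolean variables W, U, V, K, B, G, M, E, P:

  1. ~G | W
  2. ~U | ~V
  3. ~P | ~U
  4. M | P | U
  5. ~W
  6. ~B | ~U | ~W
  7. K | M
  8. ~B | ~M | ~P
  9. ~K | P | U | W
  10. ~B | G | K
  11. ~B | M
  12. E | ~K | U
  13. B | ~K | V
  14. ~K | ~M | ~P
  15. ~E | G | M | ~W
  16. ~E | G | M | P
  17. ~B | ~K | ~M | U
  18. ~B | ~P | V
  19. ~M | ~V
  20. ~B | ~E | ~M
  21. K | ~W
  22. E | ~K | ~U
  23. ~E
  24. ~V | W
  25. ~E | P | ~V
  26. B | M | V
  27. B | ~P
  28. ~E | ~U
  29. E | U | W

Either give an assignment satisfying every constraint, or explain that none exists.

Unit clause (~W) forces W = False.
Unit clause (~E) forces E = False.
In (~V | W) only ~V is left, so V = False.
In (E | U | W) only U is left, so U = True.
In (~G | W) only ~G is left, so G = False.
In (~P | ~U) only ~P is left, so P = False.
In (E | ~K | ~U) only ~K is left, so K = False.
In (K | M) only M is left, so M = True.
In (~B | G | K) only ~B is left, so B = False.
All clauses satisfied.

W = False; U = True; V = False; K = False; B = False; G = False; M = True; E = False; P = False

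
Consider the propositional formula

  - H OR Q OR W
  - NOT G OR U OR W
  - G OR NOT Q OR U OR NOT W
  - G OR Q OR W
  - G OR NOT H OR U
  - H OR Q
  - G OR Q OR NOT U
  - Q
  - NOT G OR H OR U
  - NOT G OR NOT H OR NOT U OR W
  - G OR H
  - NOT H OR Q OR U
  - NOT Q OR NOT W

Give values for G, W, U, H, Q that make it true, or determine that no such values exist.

G: False, W: False, U: True, H: True, Q: True

Unit clause (Q) forces Q = True.
In (NOT Q OR NOT W) only NOT W is left, so W = False.
Set G = False.
  then (G OR H) forces H = True.
  then (G OR NOT H OR U) forces U = True.
All clauses satisfied.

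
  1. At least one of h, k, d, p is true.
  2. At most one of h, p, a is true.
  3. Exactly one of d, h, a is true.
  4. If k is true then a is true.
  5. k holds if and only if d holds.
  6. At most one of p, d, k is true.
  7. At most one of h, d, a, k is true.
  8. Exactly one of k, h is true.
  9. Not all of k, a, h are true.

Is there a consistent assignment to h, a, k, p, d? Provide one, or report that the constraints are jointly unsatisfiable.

h=T; a=F; k=F; p=F; d=F

  (1) {h, k, d, p}: 1 true — at least one ✓
  (2) {h, p, a}: 1 true — at most one ✓
  (3) {d, h, a}: 1 true — exactly one ✓
  (4) k=F ⇒ a: vacuous ✓
  (5) k=F, d=F — same ✓
  (6) {p, d, k}: 0 true — at most one ✓
  (7) {h, d, a, k}: 1 true — at most one ✓
  (8) {k, h}: 1 true — exactly one ✓
  (9) {k, a, h}: 1/3 true — not all ✓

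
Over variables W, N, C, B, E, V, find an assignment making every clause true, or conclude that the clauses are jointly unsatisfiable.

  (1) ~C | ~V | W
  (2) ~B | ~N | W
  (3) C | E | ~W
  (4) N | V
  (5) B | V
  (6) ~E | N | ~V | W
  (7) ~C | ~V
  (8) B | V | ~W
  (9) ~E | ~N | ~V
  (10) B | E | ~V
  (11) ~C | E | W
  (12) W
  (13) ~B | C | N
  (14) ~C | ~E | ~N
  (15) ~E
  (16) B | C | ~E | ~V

W = True, N = True, C = True, B = True, E = False, V = False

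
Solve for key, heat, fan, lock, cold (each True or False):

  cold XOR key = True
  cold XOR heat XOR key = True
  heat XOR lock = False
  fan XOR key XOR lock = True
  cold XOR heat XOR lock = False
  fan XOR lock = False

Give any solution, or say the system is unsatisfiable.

key = True, heat = False, fan = False, lock = False, cold = False

cold XOR key = F XOR T = True ✓
cold XOR heat XOR key = F XOR F XOR T = True ✓
heat XOR lock = F XOR F = False ✓
fan XOR key XOR lock = F XOR T XOR F = True ✓
cold XOR heat XOR lock = F XOR F XOR F = False ✓
fan XOR lock = F XOR F = False ✓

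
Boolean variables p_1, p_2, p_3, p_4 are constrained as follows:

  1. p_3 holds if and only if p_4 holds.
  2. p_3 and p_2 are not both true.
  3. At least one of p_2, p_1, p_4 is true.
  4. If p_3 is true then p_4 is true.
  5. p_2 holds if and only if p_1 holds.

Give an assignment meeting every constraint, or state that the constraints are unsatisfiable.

p_1=T, p_2=T, p_3=F, p_4=F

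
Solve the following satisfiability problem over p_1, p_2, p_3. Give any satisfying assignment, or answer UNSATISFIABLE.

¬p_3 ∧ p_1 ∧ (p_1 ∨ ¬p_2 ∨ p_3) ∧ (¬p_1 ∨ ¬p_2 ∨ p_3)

p_1=T, p_2=F, p_3=F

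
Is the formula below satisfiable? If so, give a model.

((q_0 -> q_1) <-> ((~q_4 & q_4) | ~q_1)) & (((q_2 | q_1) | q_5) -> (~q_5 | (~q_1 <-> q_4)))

q_0: False, q_1: False, q_2: False, q_4: False, q_5: False

  (q_0 -> q_1) <-> ((~q_4 & q_4) | ~q_1) = True
    q_0 -> q_1 = True
    (~q_4 & q_4) | ~q_1 = True
      ~q_4 & q_4 = False
        ~q_4 = True
      ~q_1 = True
  ((q_2 | q_1) | q_5) -> (~q_5 | (~q_1 <-> q_4)) = True
    (q_2 | q_1) | q_5 = False
      q_2 | q_1 = False
    ~q_5 | (~q_1 <-> q_4) = True
      ~q_5 = True
      ~q_1 <-> q_4 = False
        ~q_1 = True
Both conjuncts True, so the formula holds.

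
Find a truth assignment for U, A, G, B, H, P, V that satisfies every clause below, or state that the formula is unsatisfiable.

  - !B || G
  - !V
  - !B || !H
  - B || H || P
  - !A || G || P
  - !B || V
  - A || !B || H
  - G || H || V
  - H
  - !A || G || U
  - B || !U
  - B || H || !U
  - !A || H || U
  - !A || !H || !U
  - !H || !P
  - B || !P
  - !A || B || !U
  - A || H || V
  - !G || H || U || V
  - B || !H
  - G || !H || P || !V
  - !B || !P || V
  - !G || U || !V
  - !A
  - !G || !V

Case H = True:
  (!V) forces V = False.
  (!B || !H) forces B = False.
  Clause (B || !H) is falsified — contradiction.
Case H = False:
  Clause (H) is falsified — contradiction.
Both cases fail, so the formula is unsatisfiable.

The formula is unsatisfiable.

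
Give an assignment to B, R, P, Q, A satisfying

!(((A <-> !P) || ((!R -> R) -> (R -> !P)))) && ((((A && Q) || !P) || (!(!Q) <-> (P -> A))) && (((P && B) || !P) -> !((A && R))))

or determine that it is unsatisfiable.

B=F, R=T, P=T, Q=T, A=T

  !(((A <-> !P) || ((!R -> R) -> (R -> !P)))) = True
    (A <-> !P) || ((!R -> R) -> (R -> !P)) = False
      A <-> !P = False
        !P = False
      (!R -> R) -> (R -> !P) = False
        !R -> R = True
          !R = False
        R -> !P = False
          !P = False
  (((A && Q) || !P) || (!(!Q) <-> (P -> A))) && (((P && B) || !P) -> !((A && R))) = True
    ((A && Q) || !P) || (!(!Q) <-> (P -> A)) = True
      (A && Q) || !P = True
        A && Q = True
        !P = False
      !(!Q) <-> (P -> A) = True
        !(!Q) = True
          !Q = False
        P -> A = True
    ((P && B) || !P) -> !((A && R)) = True
      (P && B) || !P = False
        P && B = False
        !P = False
      !((A && R)) = False
        A && R = True
Both conjuncts True, so the formula holds.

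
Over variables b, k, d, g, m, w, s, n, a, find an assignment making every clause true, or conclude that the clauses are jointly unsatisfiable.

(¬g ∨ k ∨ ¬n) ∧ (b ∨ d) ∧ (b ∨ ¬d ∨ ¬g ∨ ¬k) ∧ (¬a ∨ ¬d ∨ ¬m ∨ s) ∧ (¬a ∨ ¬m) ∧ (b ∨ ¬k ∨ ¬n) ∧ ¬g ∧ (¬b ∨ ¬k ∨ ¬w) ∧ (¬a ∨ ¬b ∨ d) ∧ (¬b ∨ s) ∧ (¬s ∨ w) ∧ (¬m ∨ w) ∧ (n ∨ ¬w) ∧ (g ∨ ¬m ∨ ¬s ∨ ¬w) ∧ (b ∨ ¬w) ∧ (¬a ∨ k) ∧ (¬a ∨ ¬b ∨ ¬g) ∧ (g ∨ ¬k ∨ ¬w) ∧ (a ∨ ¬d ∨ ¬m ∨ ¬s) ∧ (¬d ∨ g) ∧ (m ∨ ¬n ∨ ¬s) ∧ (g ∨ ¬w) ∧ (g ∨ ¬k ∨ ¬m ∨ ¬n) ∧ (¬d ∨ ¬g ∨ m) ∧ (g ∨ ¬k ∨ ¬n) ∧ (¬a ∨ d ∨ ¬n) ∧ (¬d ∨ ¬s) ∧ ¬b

The formula is unsatisfiable.

Case b = True:
  Clause (¬b) is falsified — contradiction.
Case b = False:
  (b ∨ d) forces d = True.
  (¬g) forces g = False.
  Clause (¬d ∨ g) is falsified — contradiction.
Both cases fail, so the formula is unsatisfiable.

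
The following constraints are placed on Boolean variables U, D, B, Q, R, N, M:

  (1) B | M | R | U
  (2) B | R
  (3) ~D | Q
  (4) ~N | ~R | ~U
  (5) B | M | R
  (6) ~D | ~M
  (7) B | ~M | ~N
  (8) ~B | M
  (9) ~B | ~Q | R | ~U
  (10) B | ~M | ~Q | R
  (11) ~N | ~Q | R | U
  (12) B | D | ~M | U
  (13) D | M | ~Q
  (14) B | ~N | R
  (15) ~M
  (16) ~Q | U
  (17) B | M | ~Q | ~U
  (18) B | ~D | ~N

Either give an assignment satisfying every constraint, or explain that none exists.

Unit clause (~M) forces M = False.
In (~B | M) only ~B is left, so B = False.
In (B | R) only R is left, so R = True.
Set U = True.
  then (~N | ~R | ~U) forces N = False.
  then (B | M | ~Q | ~U) forces Q = False.
  then (~D | Q) forces D = False.
All clauses satisfied.

U = True, D = False, B = False, Q = False, R = True, N = False, M = False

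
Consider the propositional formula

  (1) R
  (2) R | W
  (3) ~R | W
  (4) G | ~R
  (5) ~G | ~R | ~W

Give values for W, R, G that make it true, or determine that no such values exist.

UNSATISFIABLE

Case R = True:
  (~R | W) forces W = True.
  (G | ~R) forces G = True.
  Clause (~G | ~R | ~W) is falsified — contradiction.
Case R = False:
  Clause (R) is falsified — contradiction.
Both cases fail, so the formula is unsatisfiable.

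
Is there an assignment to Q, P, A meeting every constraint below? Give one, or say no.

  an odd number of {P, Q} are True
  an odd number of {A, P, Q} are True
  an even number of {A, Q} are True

Q = False, P = True, A = False

{P, Q}: 1 true → odd ✓
{A, P, Q}: 1 true → odd ✓
{A, Q}: 0 true → even ✓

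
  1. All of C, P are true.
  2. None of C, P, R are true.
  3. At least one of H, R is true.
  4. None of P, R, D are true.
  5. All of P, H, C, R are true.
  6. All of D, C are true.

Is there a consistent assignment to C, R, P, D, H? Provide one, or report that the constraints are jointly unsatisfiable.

No satisfying assignment exists.

Case C = True:
  Constraint (2) is violated (C=T) — contradiction.
Case C = False:
  Constraint (1) is violated (C=F) — contradiction.
Both cases fail — unsatisfiable.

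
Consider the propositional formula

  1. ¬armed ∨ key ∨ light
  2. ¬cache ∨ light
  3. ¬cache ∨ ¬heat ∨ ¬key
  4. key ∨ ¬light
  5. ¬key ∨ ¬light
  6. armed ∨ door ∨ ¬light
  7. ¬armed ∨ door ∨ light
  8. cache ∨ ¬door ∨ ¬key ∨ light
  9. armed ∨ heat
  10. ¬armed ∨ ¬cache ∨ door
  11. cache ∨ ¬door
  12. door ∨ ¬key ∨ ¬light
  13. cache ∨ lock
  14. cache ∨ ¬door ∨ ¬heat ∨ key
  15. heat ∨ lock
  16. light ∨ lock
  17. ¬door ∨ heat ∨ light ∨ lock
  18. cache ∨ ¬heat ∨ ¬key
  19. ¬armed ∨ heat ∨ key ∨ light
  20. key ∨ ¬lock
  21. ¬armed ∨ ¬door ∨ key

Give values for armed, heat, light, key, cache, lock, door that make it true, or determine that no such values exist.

Unsatisfiable

Case light = True:
  (key ∨ ¬light) forces key = True.
  Clause (¬key ∨ ¬light) is falsified — contradiction.
Case light = False:
  (¬cache ∨ light) forces cache = False.
  (cache ∨ ¬door) forces door = False.
  (¬armed ∨ door ∨ light) forces armed = False.
  (armed ∨ heat) forces heat = True.
  (cache ∨ lock) forces lock = True.
  (cache ∨ ¬heat ∨ ¬key) forces key = False.
  Clause (key ∨ ¬lock) is falsified — contradiction.
Both cases fail, so the formula is unsatisfiable.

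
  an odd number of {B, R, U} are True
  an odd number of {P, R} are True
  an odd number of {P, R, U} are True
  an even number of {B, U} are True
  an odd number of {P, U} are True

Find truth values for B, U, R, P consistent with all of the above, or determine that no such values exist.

Adding constraints 1, 3, 4, 5 mod 2: every variable appears an even number of times on the left, so the left side is 0.
But the right sides sum to 1 (mod 2). 0 ≠ 1 — the system is inconsistent.

No satisfying assignment exists.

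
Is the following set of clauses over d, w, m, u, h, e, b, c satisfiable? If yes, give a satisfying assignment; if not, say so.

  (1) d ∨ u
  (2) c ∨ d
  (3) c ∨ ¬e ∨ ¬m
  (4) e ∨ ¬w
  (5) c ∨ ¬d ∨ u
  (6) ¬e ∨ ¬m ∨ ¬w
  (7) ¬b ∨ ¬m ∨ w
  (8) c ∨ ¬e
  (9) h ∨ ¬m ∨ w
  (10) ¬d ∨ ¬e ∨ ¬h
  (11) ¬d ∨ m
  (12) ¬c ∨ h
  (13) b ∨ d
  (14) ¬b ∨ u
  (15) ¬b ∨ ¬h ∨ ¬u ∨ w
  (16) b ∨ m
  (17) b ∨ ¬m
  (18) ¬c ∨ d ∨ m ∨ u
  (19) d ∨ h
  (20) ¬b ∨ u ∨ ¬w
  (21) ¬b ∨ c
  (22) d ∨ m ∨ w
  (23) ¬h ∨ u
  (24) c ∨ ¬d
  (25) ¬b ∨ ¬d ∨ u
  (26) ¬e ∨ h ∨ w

Try d = True:
  (¬d ∨ m) forces m = True.
  (b ∨ ¬m) forces b = True.
  (¬b ∨ ¬m ∨ w) forces w = True.
  (e ∨ ¬w) forces e = True.
  clause (¬e ∨ ¬m ∨ ¬w) is falsified — backtrack.
So d = False.
  then (d ∨ u) forces u = True.
  then (c ∨ d) forces c = True.
  then (¬c ∨ h) forces h = True.
  then (b ∨ d) forces b = True.
  then (¬b ∨ ¬h ∨ ¬u ∨ w) forces w = True.
  then (e ∨ ¬w) forces e = True.
  then (¬e ∨ ¬m ∨ ¬w) forces m = False.
All clauses satisfied.

d = False, w = True, m = False, u = True, h = True, e = True, b = True, c = True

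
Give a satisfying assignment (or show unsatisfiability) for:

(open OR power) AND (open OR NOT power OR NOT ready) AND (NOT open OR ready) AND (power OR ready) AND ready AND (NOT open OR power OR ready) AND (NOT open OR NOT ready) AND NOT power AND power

Unsatisfiable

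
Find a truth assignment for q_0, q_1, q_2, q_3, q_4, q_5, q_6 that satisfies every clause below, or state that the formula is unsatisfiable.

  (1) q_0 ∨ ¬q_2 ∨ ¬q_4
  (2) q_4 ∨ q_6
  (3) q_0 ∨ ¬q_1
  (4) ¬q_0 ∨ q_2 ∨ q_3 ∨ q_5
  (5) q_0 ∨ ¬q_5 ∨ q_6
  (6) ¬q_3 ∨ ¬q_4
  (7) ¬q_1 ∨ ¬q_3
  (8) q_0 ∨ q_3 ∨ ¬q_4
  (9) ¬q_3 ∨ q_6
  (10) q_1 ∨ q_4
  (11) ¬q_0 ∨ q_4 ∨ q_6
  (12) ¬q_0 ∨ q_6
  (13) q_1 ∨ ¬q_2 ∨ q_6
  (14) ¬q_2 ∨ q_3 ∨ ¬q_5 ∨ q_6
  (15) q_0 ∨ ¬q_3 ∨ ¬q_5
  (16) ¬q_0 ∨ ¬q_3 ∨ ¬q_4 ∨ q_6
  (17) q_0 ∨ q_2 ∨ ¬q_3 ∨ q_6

q_0: True, q_1: False, q_2: True, q_3: False, q_4: True, q_5: False, q_6: True

Set q_0 = True.
  then (¬q_0 ∨ q_6) forces q_6 = True.
Set q_1 = False.
  then (q_1 ∨ q_4) forces q_4 = True.
  then (¬q_3 ∨ ¬q_4) forces q_3 = False.
Set q_2 = True.
Set q_5 = False.
All clauses satisfied.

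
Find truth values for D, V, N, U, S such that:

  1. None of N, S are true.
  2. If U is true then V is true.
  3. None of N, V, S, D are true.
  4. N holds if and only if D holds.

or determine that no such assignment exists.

D = False; V = False; N = False; U = False; S = False

  (1) {N, S}: 0 true — none ✓
  (2) U=F ⇒ V: vacuous ✓
  (3) {N, V, S, D}: 0 true — none ✓
  (4) N=F, D=F — same ✓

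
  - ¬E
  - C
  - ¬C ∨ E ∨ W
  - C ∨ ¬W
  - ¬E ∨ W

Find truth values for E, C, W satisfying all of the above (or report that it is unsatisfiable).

Unit clause (¬E) forces E = False.
Unit clause (C) forces C = True.
In (¬C ∨ E ∨ W) only W is left, so W = True.
Check each clause:
  (¬E): ¬E holds.
  (C): C holds.
  (¬C ∨ E ∨ W): W holds.
  (C ∨ ¬W): C holds.
  (¬E ∨ W): ¬E holds.
All clauses satisfied.

E = False, C = True, W = True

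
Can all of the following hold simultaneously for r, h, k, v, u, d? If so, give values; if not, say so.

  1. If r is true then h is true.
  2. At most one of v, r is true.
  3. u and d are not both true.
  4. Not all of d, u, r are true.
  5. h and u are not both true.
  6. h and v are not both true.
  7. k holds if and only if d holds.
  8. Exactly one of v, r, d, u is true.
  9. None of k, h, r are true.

r: False, h: False, k: False, v: False, u: True, d: False

  (1) r=F ⇒ h: vacuous ✓
  (2) {v, r}: 0 true — at most one ✓
  (3) u=T, d=F — not both ✓
  (4) {d, u, r}: 1/3 true — not all ✓
  (5) h=F, u=T — not both ✓
  (6) h=F, v=F — not both ✓
  (7) k=F, d=F — same ✓
  (8) {v, r, d, u}: 1 true — exactly one ✓
  (9) {k, h, r}: 0 true — none ✓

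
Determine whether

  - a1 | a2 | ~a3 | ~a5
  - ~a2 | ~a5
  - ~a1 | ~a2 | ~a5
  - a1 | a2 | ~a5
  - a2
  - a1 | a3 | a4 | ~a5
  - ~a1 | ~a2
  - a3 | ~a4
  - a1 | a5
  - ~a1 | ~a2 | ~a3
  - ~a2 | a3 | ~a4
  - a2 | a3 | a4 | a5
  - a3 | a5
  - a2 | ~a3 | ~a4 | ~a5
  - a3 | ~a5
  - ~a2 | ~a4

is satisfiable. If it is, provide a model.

The formula is unsatisfiable.

Case a2 = True:
  (~a2 | ~a5) forces a5 = False.
  (~a1 | ~a2) forces a1 = False.
  Clause (a1 | a5) is falsified — contradiction.
Case a2 = False:
  Clause (a2) is falsified — contradiction.
Both cases fail, so the formula is unsatisfiable.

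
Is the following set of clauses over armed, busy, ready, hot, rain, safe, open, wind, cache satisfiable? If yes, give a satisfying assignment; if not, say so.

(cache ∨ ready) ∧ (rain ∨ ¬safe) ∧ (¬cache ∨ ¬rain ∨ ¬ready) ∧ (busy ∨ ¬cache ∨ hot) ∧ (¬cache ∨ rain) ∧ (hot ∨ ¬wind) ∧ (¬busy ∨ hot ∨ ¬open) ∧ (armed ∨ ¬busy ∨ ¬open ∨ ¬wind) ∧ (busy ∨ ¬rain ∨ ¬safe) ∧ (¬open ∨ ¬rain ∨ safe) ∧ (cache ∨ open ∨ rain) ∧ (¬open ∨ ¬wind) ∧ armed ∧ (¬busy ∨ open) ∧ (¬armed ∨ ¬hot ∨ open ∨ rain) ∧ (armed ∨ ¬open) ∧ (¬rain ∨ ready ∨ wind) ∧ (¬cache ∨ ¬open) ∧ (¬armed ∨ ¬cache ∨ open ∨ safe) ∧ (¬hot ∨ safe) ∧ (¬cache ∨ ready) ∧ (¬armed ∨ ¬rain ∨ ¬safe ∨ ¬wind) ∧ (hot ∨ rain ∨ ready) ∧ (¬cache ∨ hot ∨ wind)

armed = True; busy = False; ready = True; hot = False; rain = False; safe = False; open = True; wind = False; cache = False

Unit clause (armed) forces armed = True.
Set busy = False.
Try ready = False:
  (cache ∨ ready) forces cache = True.
  clause (¬cache ∨ ready) is falsified — backtrack.
So ready = True.
Set hot = False.
  then (busy ∨ ¬cache ∨ hot) forces cache = False.
  then (hot ∨ ¬wind) forces wind = False.
Set rain = False.
  then (rain ∨ ¬safe) forces safe = False.
  then (cache ∨ open ∨ rain) forces open = True.
All clauses satisfied.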